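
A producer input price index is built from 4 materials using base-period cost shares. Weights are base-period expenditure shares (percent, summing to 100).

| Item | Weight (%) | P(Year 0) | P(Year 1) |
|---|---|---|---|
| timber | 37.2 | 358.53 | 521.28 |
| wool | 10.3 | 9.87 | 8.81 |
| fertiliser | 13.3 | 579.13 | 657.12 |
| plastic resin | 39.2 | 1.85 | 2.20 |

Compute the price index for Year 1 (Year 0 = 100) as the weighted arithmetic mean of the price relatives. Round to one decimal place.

125.0

timber: 37.2 × (521.28/358.53) = 37.2 × 1.453937 = 54.0865
wool: 10.3 × (8.81/9.87) = 10.3 × 0.892604 = 9.1938
fertiliser: 13.3 × (657.12/579.13) = 13.3 × 1.134668 = 15.0911
plastic resin: 39.2 × (2.20/1.85) = 39.2 × 1.189189 = 46.6162
Index = Σ wᵢ·(p₁ᵢ/p₀ᵢ) = 54.0865 + 9.1938 + 15.0911 + 46.6162 = 124.9876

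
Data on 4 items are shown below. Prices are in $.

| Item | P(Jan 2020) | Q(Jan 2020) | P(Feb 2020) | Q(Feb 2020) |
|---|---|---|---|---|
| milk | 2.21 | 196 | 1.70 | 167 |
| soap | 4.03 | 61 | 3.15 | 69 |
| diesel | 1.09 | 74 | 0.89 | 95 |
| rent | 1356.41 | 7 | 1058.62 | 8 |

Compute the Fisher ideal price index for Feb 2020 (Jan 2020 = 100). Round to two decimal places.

Laspeyres component (base-period weights):
ΣP(Feb 2020)Q(Jan 2020) = 1.70×196 + 3.15×61 + 0.89×74 + 1058.62×7 = 333.2 + 192.15 + 65.86 + 7410.34 = 8001.55
ΣP(Jan 2020)Q(Jan 2020) = 2.21×196 + 4.03×61 + 1.09×74 + 1356.41×7 = 433.16 + 245.83 + 80.66 + 9494.87 = 10254.52
L = 8001.55 / 10254.52 × 100 = 78.0295
Paasche component (current-period weights):
ΣP(Feb 2020)Q(Feb 2020) = 1.70×167 + 3.15×69 + 0.89×95 + 1058.62×8 = 283.9 + 217.35 + 84.55 + 8468.96 = 9054.76
ΣP(Jan 2020)Q(Feb 2020) = 2.21×167 + 4.03×69 + 1.09×95 + 1356.41×8 = 369.07 + 278.07 + 103.55 + 10851.28 = 11601.97
P = 9054.76 / 11601.97 × 100 = 78.0450
Fisher = √(L × P) = √(78.0295 × 78.0450) = 78.0373

78.04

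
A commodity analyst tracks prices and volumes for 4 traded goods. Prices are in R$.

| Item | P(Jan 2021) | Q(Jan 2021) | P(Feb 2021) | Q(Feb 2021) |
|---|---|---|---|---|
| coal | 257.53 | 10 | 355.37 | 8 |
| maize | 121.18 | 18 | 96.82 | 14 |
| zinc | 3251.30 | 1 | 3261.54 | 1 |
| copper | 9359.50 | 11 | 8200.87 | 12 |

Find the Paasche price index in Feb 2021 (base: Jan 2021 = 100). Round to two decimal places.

88.73

Paasche price index uses current-period quantities as weights.
ΣP(Feb 2021)·Q(Feb 2021) = 355.37×8 + 96.82×14 + 3261.54×1 + 8200.87×12 = 2842.96 + 1355.48 + 3261.54 + 98410.44 = 105870.42
ΣP(Jan 2021)·Q(Feb 2021) = 257.53×8 + 121.18×14 + 3251.30×1 + 9359.50×12 = 2060.24 + 1696.52 + 3251.3 + 112314 = 119322.06
Index = 105870.42 / 119322.06 × 100 = 88.7266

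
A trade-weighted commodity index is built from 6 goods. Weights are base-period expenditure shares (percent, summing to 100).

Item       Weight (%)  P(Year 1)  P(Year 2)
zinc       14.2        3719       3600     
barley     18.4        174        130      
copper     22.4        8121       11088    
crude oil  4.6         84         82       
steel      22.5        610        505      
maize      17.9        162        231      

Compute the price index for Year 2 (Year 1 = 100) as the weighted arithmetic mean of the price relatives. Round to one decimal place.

zinc: 14.2 × (3600/3719) = 14.2 × 0.968002 = 13.7456
barley: 18.4 × (130/174) = 18.4 × 0.747126 = 13.7471
copper: 22.4 × (11088/8121) = 22.4 × 1.365349 = 30.5838
crude oil: 4.6 × (82/84) = 4.6 × 0.976190 = 4.4905
steel: 22.5 × (505/610) = 22.5 × 0.827869 = 18.6270
maize: 17.9 × (231/162) = 17.9 × 1.425926 = 25.5241
Index = Σ wᵢ·(p₁ᵢ/p₀ᵢ) = 13.7456 + 13.7471 + 30.5838 + 4.4905 + 18.6270 + 25.5241 = 106.7182

106.7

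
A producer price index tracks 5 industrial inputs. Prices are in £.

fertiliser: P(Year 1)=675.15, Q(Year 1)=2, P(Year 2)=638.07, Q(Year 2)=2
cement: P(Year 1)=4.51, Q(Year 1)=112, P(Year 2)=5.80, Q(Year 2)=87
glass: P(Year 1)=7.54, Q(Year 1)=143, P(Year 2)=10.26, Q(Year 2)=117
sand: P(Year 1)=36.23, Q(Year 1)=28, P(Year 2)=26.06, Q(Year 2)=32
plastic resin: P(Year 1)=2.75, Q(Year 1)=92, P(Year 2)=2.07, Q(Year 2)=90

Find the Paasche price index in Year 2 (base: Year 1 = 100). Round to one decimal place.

99.2

Paasche price index uses current-period quantities as weights.
ΣP(Year 2)·Q(Year 2) = 638.07×2 + 5.80×87 + 10.26×117 + 26.06×32 + 2.07×90 = 1276.14 + 504.6 + 1200.42 + 833.92 + 186.3 = 4001.38
ΣP(Year 1)·Q(Year 2) = 675.15×2 + 4.51×87 + 7.54×117 + 36.23×32 + 2.75×90 = 1350.3 + 392.37 + 882.18 + 1159.36 + 247.5 = 4031.71
Index = 4001.38 / 4031.71 × 100 = 99.2477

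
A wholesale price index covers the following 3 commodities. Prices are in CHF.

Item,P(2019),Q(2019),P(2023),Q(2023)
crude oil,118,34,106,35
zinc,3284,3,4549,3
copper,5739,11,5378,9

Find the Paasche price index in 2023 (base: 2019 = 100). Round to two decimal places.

100.19

Paasche price index uses current-period quantities as weights.
ΣP(2023)·Q(2023) = 106×35 + 4549×3 + 5378×9 = 3710 + 13647 + 48402 = 65759
ΣP(2019)·Q(2023) = 118×35 + 3284×3 + 5739×9 = 4130 + 9852 + 51651 = 65633
Index = 65759 / 65633 × 100 = 100.1920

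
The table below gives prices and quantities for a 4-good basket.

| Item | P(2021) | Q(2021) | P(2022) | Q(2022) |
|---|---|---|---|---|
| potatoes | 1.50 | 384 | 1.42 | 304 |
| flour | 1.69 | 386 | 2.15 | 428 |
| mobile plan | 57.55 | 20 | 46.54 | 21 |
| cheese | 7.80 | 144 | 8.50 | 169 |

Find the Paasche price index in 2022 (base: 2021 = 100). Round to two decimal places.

101.61

Paasche price index uses current-period quantities as weights.
ΣP(2022)·Q(2022) = 1.42×304 + 2.15×428 + 46.54×21 + 8.50×169 = 431.68 + 920.2 + 977.34 + 1436.5 = 3765.72
ΣP(2021)·Q(2022) = 1.50×304 + 1.69×428 + 57.55×21 + 7.80×169 = 456 + 723.32 + 1208.55 + 1318.2 = 3706.07
Index = 3765.72 / 3706.07 × 100 = 101.6095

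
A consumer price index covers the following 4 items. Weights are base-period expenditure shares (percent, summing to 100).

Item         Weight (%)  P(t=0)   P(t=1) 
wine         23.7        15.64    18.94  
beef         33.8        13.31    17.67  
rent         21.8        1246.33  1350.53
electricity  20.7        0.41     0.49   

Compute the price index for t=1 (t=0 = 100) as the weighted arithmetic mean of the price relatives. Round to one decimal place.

121.9

wine: 23.7 × (18.94/15.64) = 23.7 × 1.210997 = 28.7006
beef: 33.8 × (17.67/13.31) = 33.8 × 1.327573 = 44.8720
rent: 21.8 × (1350.53/1246.33) = 21.8 × 1.083605 = 23.6226
electricity: 20.7 × (0.49/0.41) = 20.7 × 1.195122 = 24.7390
Index = Σ wᵢ·(p₁ᵢ/p₀ᵢ) = 28.7006 + 44.8720 + 23.6226 + 24.7390 = 121.9342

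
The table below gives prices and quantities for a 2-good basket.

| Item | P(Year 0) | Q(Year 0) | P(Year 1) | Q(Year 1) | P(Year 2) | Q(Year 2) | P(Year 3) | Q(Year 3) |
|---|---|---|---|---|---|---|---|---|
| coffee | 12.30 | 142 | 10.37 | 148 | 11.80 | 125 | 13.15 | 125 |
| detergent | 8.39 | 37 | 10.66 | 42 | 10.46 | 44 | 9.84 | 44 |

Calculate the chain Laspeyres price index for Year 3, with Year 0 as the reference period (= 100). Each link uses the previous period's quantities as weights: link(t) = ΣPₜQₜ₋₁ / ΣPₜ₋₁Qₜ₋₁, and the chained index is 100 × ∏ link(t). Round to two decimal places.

Link Year 0→Year 1:
ΣP(Year 1)Q(Year 0) = 10.37×142 + 10.66×37 = 1472.54 + 394.42 = 1866.96
ΣP(Year 0)Q(Year 0) = 12.30×142 + 8.39×37 = 1746.6 + 310.43 = 2057.03
link = 1866.96/2057.03 = 0.907600
Link Year 1→Year 2:
ΣP(Year 2)Q(Year 1) = 11.80×148 + 10.46×42 = 1746.4 + 439.32 = 2185.72
ΣP(Year 1)Q(Year 1) = 10.37×148 + 10.66×42 = 1534.76 + 447.72 = 1982.48
link = 2185.72/1982.48 = 1.102518
Link Year 2→Year 3:
ΣP(Year 3)Q(Year 2) = 13.15×125 + 9.84×44 = 1643.75 + 432.96 = 2076.71
ΣP(Year 2)Q(Year 2) = 11.80×125 + 10.46×44 = 1475 + 460.24 = 1935.24
link = 2076.71/1935.24 = 1.073102
Chained index = 100 × 0.907600 × 1.102518 × 1.073102 = 107.3794

107.38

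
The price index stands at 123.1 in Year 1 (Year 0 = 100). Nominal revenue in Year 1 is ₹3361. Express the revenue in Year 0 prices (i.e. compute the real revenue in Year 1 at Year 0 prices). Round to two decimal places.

2730.30

Real = Nominal ÷ (Index/100) = 3361 ÷ (123.1/100)
     = 3361 ÷ 1.231 = 2730.3006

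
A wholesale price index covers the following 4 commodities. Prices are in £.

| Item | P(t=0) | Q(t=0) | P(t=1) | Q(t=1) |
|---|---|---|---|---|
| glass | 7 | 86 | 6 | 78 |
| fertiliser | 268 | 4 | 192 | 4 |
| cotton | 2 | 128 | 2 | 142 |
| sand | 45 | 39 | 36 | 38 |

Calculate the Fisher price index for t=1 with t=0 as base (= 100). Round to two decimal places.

79.92

Laspeyres component (base-period weights):
ΣP(t=1)Q(t=0) = 6×86 + 192×4 + 2×128 + 36×39 = 516 + 768 + 256 + 1404 = 2944
ΣP(t=0)Q(t=0) = 7×86 + 268×4 + 2×128 + 45×39 = 602 + 1072 + 256 + 1755 = 3685
L = 2944 / 3685 × 100 = 79.8915
Paasche component (current-period weights):
ΣP(t=1)Q(t=1) = 6×78 + 192×4 + 2×142 + 36×38 = 468 + 768 + 284 + 1368 = 2888
ΣP(t=0)Q(t=1) = 7×78 + 268×4 + 2×142 + 45×38 = 546 + 1072 + 284 + 1710 = 3612
P = 2888 / 3612 × 100 = 79.9557
Fisher = √(L × P) = √(79.8915 × 79.9557) = 79.9236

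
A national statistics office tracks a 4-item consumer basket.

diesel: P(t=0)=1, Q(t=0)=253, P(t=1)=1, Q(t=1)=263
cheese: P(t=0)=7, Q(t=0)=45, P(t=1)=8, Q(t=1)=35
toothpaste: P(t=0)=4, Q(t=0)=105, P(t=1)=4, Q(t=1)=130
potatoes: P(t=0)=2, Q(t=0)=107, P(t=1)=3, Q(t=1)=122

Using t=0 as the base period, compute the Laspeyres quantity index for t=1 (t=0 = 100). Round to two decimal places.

Laspeyres quantity index uses base-period prices as weights.
ΣP(t=0)·Q(t=1) = 1×263 + 7×35 + 4×130 + 2×122 = 263 + 245 + 520 + 244 = 1272
ΣP(t=0)·Q(t=0) = 1×253 + 7×45 + 4×105 + 2×107 = 253 + 315 + 420 + 214 = 1202
Index = 1272 / 1202 × 100 = 105.8236

105.82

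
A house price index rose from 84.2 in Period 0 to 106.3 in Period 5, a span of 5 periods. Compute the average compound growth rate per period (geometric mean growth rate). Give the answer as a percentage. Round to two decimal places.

Growth factor = (106.3/84.2)^(1/5) = (1.262470)^(1/5) = 1.047718
Growth rate = 1.047718 − 1 = 0.047718 = 4.7718%

4.77%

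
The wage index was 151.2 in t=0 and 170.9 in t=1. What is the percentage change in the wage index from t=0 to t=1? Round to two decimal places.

Change = (170.9 − 151.2) / 151.2 × 100
       = 19.7 / 151.2 × 100 = 13.0291%

13.03%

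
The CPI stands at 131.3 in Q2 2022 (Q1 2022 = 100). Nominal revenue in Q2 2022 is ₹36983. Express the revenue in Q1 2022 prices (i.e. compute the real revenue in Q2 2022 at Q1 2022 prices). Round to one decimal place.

Real = Nominal ÷ (Index/100) = 36983 ÷ (131.3/100)
     = 36983 ÷ 1.313 = 28166.7936

28166.8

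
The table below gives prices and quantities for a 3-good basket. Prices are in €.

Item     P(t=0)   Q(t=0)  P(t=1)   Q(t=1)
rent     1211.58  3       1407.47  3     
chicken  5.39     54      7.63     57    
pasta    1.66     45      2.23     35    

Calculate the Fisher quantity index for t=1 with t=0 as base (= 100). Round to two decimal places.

100.00

Laspeyres component (base-period weights):
ΣP(t=0)Q(t=1) = 1211.58×3 + 5.39×57 + 1.66×35 = 3634.74 + 307.23 + 58.1 = 4000.07
ΣP(t=0)Q(t=0) = 1211.58×3 + 5.39×54 + 1.66×45 = 3634.74 + 291.06 + 74.7 = 4000.5
L = 4000.07 / 4000.5 × 100 = 99.9893
Paasche component (current-period weights):
ΣP(t=1)Q(t=1) = 1407.47×3 + 7.63×57 + 2.23×35 = 4222.41 + 434.91 + 78.05 = 4735.37
ΣP(t=1)Q(t=0) = 1407.47×3 + 7.63×54 + 2.23×45 = 4222.41 + 412.02 + 100.35 = 4734.78
P = 4735.37 / 4734.78 × 100 = 100.0125
Fisher = √(L × P) = √(99.9893 × 100.0125) = 100.0009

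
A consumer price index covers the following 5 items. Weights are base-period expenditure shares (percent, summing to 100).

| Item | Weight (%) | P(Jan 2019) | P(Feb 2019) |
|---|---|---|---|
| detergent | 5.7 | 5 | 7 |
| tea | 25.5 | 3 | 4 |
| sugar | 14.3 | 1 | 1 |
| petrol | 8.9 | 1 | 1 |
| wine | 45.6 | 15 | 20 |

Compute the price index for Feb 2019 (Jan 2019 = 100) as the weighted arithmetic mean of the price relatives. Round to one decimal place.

126.0

detergent: 5.7 × (7/5) = 5.7 × 1.400000 = 7.9800
tea: 25.5 × (4/3) = 25.5 × 1.333333 = 34.0000
sugar: 14.3 × (1/1) = 14.3 × 1.000000 = 14.3000
petrol: 8.9 × (1/1) = 8.9 × 1.000000 = 8.9000
wine: 45.6 × (20/15) = 45.6 × 1.333333 = 60.8000
Index = Σ wᵢ·(p₁ᵢ/p₀ᵢ) = 7.9800 + 34.0000 + 14.3000 + 8.9000 + 60.8000 = 125.9800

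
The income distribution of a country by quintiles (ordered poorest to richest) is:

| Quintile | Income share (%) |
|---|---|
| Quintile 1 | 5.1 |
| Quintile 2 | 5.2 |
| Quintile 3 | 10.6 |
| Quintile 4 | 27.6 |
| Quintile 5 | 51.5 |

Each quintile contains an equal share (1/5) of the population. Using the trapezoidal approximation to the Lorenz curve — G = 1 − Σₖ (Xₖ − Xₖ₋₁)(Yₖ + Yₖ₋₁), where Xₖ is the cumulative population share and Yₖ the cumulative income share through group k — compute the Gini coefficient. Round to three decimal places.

Cumulative income shares Yₖ: 0.0510, 0.1030, 0.2090, 0.4850, 1.0000
Σ (Xₖ−Xₖ₋₁)(Yₖ+Yₖ₋₁) = (1/5)(0.0510+0.0000) + (1/5)(0.1030+0.0510) + (1/5)(0.2090+0.1030) + (1/5)(0.4850+0.2090) + (1/5)(1.0000+0.4850)
  = 0.0102 + 0.0308 + 0.0624 + 0.1388 + 0.2970 = 0.5392
G = 1 − 0.5392 = 0.4608

0.461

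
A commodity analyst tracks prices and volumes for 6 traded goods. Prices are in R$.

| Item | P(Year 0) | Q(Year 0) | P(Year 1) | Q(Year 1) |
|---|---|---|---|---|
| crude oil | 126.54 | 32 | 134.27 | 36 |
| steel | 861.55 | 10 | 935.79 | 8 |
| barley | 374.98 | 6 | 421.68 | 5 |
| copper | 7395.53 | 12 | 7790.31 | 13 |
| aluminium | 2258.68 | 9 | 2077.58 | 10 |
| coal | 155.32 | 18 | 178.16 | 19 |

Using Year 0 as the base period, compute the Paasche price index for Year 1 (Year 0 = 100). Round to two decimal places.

103.60

Paasche price index uses current-period quantities as weights.
ΣP(Year 1)·Q(Year 1) = 134.27×36 + 935.79×8 + 421.68×5 + 7790.31×13 + 2077.58×10 + 178.16×19 = 4833.72 + 7486.32 + 2108.4 + 101274.03 + 20775.8 + 3385.04 = 139863.31
ΣP(Year 0)·Q(Year 1) = 126.54×36 + 861.55×8 + 374.98×5 + 7395.53×13 + 2258.68×10 + 155.32×19 = 4555.44 + 6892.4 + 1874.9 + 96141.89 + 22586.8 + 2951.08 = 135002.51
Index = 139863.31 / 135002.51 × 100 = 103.6005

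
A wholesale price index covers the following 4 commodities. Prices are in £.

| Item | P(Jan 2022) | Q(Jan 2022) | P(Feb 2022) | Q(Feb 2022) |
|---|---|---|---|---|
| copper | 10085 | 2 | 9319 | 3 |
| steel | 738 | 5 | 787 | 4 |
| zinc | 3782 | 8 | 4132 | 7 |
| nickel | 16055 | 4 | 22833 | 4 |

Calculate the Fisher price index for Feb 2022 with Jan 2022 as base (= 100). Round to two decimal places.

123.17

Laspeyres component (base-period weights):
ΣP(Feb 2022)Q(Jan 2022) = 9319×2 + 787×5 + 4132×8 + 22833×4 = 18638 + 3935 + 33056 + 91332 = 146961
ΣP(Jan 2022)Q(Jan 2022) = 10085×2 + 738×5 + 3782×8 + 16055×4 = 20170 + 3690 + 30256 + 64220 = 118336
L = 146961 / 118336 × 100 = 124.1896
Paasche component (current-period weights):
ΣP(Feb 2022)Q(Feb 2022) = 9319×3 + 787×4 + 4132×7 + 22833×4 = 27957 + 3148 + 28924 + 91332 = 151361
ΣP(Jan 2022)Q(Feb 2022) = 10085×3 + 738×4 + 3782×7 + 16055×4 = 30255 + 2952 + 26474 + 64220 = 123901
P = 151361 / 123901 × 100 = 122.1629
Fisher = √(L × P) = √(124.1896 × 122.1629) = 123.1721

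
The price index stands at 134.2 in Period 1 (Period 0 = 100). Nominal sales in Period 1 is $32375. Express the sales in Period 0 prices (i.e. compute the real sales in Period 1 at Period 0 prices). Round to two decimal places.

24124.44

Real = Nominal ÷ (Index/100) = 32375 ÷ (134.2/100)
     = 32375 ÷ 1.342 = 24124.4411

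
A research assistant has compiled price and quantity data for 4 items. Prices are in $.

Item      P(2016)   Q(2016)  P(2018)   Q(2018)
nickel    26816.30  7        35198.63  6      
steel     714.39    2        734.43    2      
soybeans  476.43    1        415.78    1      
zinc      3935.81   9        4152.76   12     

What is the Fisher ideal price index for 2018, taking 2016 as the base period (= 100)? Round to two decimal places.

Laspeyres component (base-period weights):
ΣP(2018)Q(2016) = 35198.63×7 + 734.43×2 + 415.78×1 + 4152.76×9 = 246390.41 + 1468.86 + 415.78 + 37374.84 = 285649.89
ΣP(2016)Q(2016) = 26816.30×7 + 714.39×2 + 476.43×1 + 3935.81×9 = 187714.1 + 1428.78 + 476.43 + 35422.29 = 225041.6
L = 285649.89 / 225041.6 × 100 = 126.9320
Paasche component (current-period weights):
ΣP(2018)Q(2018) = 35198.63×6 + 734.43×2 + 415.78×1 + 4152.76×12 = 211191.78 + 1468.86 + 415.78 + 49833.12 = 262909.54
ΣP(2016)Q(2018) = 26816.30×6 + 714.39×2 + 476.43×1 + 3935.81×12 = 160897.8 + 1428.78 + 476.43 + 47229.72 = 210032.73
P = 262909.54 / 210032.73 × 100 = 125.1755
Fisher = √(L × P) = √(126.9320 × 125.1755) = 126.0507

126.05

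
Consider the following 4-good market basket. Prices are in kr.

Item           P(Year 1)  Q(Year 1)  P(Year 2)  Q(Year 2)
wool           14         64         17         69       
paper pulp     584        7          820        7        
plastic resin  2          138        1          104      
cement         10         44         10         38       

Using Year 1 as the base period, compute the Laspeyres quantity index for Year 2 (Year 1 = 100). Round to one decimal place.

Laspeyres quantity index uses base-period prices as weights.
ΣP(Year 1)·Q(Year 2) = 14×69 + 584×7 + 2×104 + 10×38 = 966 + 4088 + 208 + 380 = 5642
ΣP(Year 1)·Q(Year 1) = 14×64 + 584×7 + 2×138 + 10×44 = 896 + 4088 + 276 + 440 = 5700
Index = 5642 / 5700 × 100 = 98.9825

99.0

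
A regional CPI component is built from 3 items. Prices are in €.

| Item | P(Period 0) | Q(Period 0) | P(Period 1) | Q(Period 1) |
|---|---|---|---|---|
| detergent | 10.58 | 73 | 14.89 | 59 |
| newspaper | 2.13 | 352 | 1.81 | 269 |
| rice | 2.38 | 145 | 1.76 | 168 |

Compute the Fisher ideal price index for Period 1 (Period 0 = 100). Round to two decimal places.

105.00

Laspeyres component (base-period weights):
ΣP(Period 1)Q(Period 0) = 14.89×73 + 1.81×352 + 1.76×145 = 1086.97 + 637.12 + 255.2 = 1979.29
ΣP(Period 0)Q(Period 0) = 10.58×73 + 2.13×352 + 2.38×145 = 772.34 + 749.76 + 345.1 = 1867.2
L = 1979.29 / 1867.2 × 100 = 106.0031
Paasche component (current-period weights):
ΣP(Period 1)Q(Period 1) = 14.89×59 + 1.81×269 + 1.76×168 = 878.51 + 486.89 + 295.68 = 1661.08
ΣP(Period 0)Q(Period 1) = 10.58×59 + 2.13×269 + 2.38×168 = 624.22 + 572.97 + 399.84 = 1597.03
P = 1661.08 / 1597.03 × 100 = 104.0106
Fisher = √(L × P) = √(106.0031 × 104.0106) = 105.0021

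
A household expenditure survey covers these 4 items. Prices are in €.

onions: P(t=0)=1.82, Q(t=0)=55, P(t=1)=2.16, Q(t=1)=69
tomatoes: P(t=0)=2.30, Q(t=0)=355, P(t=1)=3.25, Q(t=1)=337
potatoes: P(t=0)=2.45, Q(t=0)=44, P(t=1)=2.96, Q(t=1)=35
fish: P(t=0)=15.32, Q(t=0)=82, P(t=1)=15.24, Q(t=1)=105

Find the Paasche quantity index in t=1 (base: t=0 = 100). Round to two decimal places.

Paasche quantity index uses current-period prices as weights.
ΣP(t=1)·Q(t=1) = 2.16×69 + 3.25×337 + 2.96×35 + 15.24×105 = 149.04 + 1095.25 + 103.6 + 1600.2 = 2948.09
ΣP(t=1)·Q(t=0) = 2.16×55 + 3.25×355 + 2.96×44 + 15.24×82 = 118.8 + 1153.75 + 130.24 + 1249.68 = 2652.47
Index = 2948.09 / 2652.47 × 100 = 111.1451

111.15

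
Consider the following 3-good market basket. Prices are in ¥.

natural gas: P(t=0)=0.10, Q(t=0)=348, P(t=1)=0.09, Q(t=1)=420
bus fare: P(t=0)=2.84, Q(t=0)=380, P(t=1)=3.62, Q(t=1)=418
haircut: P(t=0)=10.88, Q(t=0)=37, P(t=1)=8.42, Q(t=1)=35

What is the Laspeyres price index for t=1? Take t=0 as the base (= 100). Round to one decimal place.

Laspeyres price index uses base-period quantities as weights.
ΣP(t=1)·Q(t=0) = 0.09×348 + 3.62×380 + 8.42×37 = 31.32 + 1375.6 + 311.54 = 1718.46
ΣP(t=0)·Q(t=0) = 0.10×348 + 2.84×380 + 10.88×37 = 34.8 + 1079.2 + 402.56 = 1516.56
Index = 1718.46 / 1516.56 × 100 = 113.3130

113.3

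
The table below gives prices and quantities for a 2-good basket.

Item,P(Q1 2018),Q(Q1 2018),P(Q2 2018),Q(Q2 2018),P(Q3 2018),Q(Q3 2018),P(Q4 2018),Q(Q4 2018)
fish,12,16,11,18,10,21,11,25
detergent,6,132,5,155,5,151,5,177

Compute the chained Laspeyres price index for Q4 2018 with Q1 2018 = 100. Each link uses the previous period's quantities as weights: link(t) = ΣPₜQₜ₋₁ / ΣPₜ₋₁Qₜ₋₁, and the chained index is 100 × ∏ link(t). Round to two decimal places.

85.20

Link Q1 2018→Q2 2018:
ΣP(Q2 2018)Q(Q1 2018) = 11×16 + 5×132 = 176 + 660 = 836
ΣP(Q1 2018)Q(Q1 2018) = 12×16 + 6×132 = 192 + 792 = 984
link = 836/984 = 0.849593
Link Q2 2018→Q3 2018:
ΣP(Q3 2018)Q(Q2 2018) = 10×18 + 5×155 = 180 + 775 = 955
ΣP(Q2 2018)Q(Q2 2018) = 11×18 + 5×155 = 198 + 775 = 973
link = 955/973 = 0.981501
Link Q3 2018→Q4 2018:
ΣP(Q4 2018)Q(Q3 2018) = 11×21 + 5×151 = 231 + 755 = 986
ΣP(Q3 2018)Q(Q3 2018) = 10×21 + 5×151 = 210 + 755 = 965
link = 986/965 = 1.021762
Chained index = 100 × 0.849593 × 0.981501 × 1.021762 = 85.2023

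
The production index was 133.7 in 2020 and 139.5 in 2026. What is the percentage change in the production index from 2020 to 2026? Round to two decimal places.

4.34%

Change = (139.5 − 133.7) / 133.7 × 100
       = 5.8 / 133.7 × 100 = 4.3381%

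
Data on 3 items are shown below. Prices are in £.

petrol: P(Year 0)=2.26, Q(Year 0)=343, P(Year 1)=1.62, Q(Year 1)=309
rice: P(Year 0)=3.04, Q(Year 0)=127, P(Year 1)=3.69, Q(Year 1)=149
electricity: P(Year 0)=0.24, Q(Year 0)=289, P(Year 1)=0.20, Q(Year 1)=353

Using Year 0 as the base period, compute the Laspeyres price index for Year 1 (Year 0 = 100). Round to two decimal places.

Laspeyres price index uses base-period quantities as weights.
ΣP(Year 1)·Q(Year 0) = 1.62×343 + 3.69×127 + 0.20×289 = 555.66 + 468.63 + 57.8 = 1082.09
ΣP(Year 0)·Q(Year 0) = 2.26×343 + 3.04×127 + 0.24×289 = 775.18 + 386.08 + 69.36 = 1230.62
Index = 1082.09 / 1230.62 × 100 = 87.9305

87.93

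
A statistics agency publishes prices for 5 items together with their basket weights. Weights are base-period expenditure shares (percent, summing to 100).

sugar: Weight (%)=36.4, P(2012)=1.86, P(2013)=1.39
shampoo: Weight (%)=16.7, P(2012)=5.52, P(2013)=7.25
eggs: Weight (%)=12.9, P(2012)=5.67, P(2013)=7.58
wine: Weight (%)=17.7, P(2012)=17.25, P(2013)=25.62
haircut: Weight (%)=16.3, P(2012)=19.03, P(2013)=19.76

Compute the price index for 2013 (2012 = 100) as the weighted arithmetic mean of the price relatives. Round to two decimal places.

109.60

sugar: 36.4 × (1.39/1.86) = 36.4 × 0.747312 = 27.2022
shampoo: 16.7 × (7.25/5.52) = 16.7 × 1.313406 = 21.9339
eggs: 12.9 × (7.58/5.67) = 12.9 × 1.336861 = 17.2455
wine: 17.7 × (25.62/17.25) = 17.7 × 1.485217 = 26.2883
haircut: 16.3 × (19.76/19.03) = 16.3 × 1.038360 = 16.9253
Index = Σ wᵢ·(p₁ᵢ/p₀ᵢ) = 27.2022 + 21.9339 + 17.2455 + 26.2883 + 16.9253 = 109.5952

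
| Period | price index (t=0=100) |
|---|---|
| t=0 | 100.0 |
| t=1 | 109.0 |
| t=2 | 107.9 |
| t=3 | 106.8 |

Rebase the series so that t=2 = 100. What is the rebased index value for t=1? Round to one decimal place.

101.0

Rebased(t=1) = 109.0 / 107.9 × 100 = 101.0195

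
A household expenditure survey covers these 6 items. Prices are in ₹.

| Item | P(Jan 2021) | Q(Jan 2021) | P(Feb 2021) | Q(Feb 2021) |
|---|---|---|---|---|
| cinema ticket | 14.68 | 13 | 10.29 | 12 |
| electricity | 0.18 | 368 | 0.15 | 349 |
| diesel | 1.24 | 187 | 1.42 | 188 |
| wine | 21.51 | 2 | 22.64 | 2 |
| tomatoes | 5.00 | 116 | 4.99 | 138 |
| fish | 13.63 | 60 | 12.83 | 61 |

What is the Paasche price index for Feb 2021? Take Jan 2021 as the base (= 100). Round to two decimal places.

Paasche price index uses current-period quantities as weights.
ΣP(Feb 2021)·Q(Feb 2021) = 10.29×12 + 0.15×349 + 1.42×188 + 22.64×2 + 4.99×138 + 12.83×61 = 123.48 + 52.35 + 266.96 + 45.28 + 688.62 + 782.63 = 1959.32
ΣP(Jan 2021)·Q(Feb 2021) = 14.68×12 + 0.18×349 + 1.24×188 + 21.51×2 + 5.00×138 + 13.63×61 = 176.16 + 62.82 + 233.12 + 43.02 + 690 + 831.43 = 2036.55
Index = 1959.32 / 2036.55 × 100 = 96.2078

96.21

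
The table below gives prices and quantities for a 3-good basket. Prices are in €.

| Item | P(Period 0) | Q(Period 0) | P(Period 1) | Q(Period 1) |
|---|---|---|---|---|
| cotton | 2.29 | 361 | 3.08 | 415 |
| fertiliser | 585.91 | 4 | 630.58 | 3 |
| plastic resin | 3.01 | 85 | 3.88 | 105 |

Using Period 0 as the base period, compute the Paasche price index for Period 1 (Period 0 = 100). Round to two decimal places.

118.29

Paasche price index uses current-period quantities as weights.
ΣP(Period 1)·Q(Period 1) = 3.08×415 + 630.58×3 + 3.88×105 = 1278.2 + 1891.74 + 407.4 = 3577.34
ΣP(Period 0)·Q(Period 1) = 2.29×415 + 585.91×3 + 3.01×105 = 950.35 + 1757.73 + 316.05 = 3024.13
Index = 3577.34 / 3024.13 × 100 = 118.2932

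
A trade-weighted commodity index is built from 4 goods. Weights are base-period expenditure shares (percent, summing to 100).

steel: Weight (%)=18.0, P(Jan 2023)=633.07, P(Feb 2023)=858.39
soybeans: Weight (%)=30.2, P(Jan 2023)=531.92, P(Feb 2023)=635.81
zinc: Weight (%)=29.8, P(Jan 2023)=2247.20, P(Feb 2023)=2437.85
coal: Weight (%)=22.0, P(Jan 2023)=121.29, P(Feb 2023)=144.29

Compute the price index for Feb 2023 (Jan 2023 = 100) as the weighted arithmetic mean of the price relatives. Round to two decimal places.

119.00

steel: 18.0 × (858.39/633.07) = 18.0 × 1.355916 = 24.4065
soybeans: 30.2 × (635.81/531.92) = 30.2 × 1.195311 = 36.0984
zinc: 29.8 × (2437.85/2247.20) = 29.8 × 1.084839 = 32.3282
coal: 22.0 × (144.29/121.29) = 22.0 × 1.189628 = 26.1718
Index = Σ wᵢ·(p₁ᵢ/p₀ᵢ) = 24.4065 + 36.0984 + 32.3282 + 26.1718 = 119.0049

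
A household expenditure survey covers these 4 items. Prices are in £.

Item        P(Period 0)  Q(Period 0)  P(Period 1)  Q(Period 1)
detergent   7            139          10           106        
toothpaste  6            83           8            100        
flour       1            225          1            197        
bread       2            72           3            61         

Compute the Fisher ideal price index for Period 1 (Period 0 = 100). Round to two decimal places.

135.23

Laspeyres component (base-period weights):
ΣP(Period 1)Q(Period 0) = 10×139 + 8×83 + 1×225 + 3×72 = 1390 + 664 + 225 + 216 = 2495
ΣP(Period 0)Q(Period 0) = 7×139 + 6×83 + 1×225 + 2×72 = 973 + 498 + 225 + 144 = 1840
L = 2495 / 1840 × 100 = 135.5978
Paasche component (current-period weights):
ΣP(Period 1)Q(Period 1) = 10×106 + 8×100 + 1×197 + 3×61 = 1060 + 800 + 197 + 183 = 2240
ΣP(Period 0)Q(Period 1) = 7×106 + 6×100 + 1×197 + 2×61 = 742 + 600 + 197 + 122 = 1661
P = 2240 / 1661 × 100 = 134.8585
Fisher = √(L × P) = √(135.5978 × 134.8585) = 135.2277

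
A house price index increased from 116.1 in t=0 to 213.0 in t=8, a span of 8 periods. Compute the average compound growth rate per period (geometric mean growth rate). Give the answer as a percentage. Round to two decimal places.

7.88%

Growth factor = (213.0/116.1)^(1/8) = (1.834625)^(1/8) = 1.078806
Growth rate = 1.078806 − 1 = 0.078806 = 7.8806%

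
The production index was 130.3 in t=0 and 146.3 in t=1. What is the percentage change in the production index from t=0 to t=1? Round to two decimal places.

12.28%

Change = (146.3 − 130.3) / 130.3 × 100
       = 16.0 / 130.3 × 100 = 12.2794%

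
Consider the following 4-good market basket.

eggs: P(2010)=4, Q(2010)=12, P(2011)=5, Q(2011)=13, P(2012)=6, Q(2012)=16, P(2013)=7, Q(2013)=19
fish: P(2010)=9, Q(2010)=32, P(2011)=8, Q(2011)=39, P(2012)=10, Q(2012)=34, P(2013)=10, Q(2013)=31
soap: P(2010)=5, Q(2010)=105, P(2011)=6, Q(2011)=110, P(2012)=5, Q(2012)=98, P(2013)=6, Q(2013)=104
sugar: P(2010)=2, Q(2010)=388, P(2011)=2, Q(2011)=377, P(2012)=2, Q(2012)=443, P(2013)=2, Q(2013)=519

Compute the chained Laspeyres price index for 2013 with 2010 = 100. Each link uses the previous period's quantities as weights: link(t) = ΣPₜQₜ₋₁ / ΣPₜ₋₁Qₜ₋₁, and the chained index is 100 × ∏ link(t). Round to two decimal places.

110.62

Link 2010→2011:
ΣP(2011)Q(2010) = 5×12 + 8×32 + 6×105 + 2×388 = 60 + 256 + 630 + 776 = 1722
ΣP(2010)Q(2010) = 4×12 + 9×32 + 5×105 + 2×388 = 48 + 288 + 525 + 776 = 1637
link = 1722/1637 = 1.051924
Link 2011→2012:
ΣP(2012)Q(2011) = 6×13 + 10×39 + 5×110 + 2×377 = 78 + 390 + 550 + 754 = 1772
ΣP(2011)Q(2011) = 5×13 + 8×39 + 6×110 + 2×377 = 65 + 312 + 660 + 754 = 1791
link = 1772/1791 = 0.989391
Link 2012→2013:
ΣP(2013)Q(2012) = 7×16 + 10×34 + 6×98 + 2×443 = 112 + 340 + 588 + 886 = 1926
ΣP(2012)Q(2012) = 6×16 + 10×34 + 5×98 + 2×443 = 96 + 340 + 490 + 886 = 1812
link = 1926/1812 = 1.062914
Chained index = 100 × 1.051924 × 0.989391 × 1.062914 = 110.6243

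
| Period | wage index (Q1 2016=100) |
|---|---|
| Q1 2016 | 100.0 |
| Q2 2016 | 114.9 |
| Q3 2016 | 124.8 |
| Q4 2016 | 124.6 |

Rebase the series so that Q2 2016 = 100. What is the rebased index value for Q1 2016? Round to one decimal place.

Rebased(Q1 2016) = 100.0 / 114.9 × 100 = 87.0322

87.0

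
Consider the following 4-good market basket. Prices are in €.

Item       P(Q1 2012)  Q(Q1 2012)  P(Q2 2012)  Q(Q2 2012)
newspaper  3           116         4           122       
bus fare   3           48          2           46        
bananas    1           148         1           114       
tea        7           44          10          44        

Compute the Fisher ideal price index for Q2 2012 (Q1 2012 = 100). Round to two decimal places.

121.78

Laspeyres component (base-period weights):
ΣP(Q2 2012)Q(Q1 2012) = 4×116 + 2×48 + 1×148 + 10×44 = 464 + 96 + 148 + 440 = 1148
ΣP(Q1 2012)Q(Q1 2012) = 3×116 + 3×48 + 1×148 + 7×44 = 348 + 144 + 148 + 308 = 948
L = 1148 / 948 × 100 = 121.0970
Paasche component (current-period weights):
ΣP(Q2 2012)Q(Q2 2012) = 4×122 + 2×46 + 1×114 + 10×44 = 488 + 92 + 114 + 440 = 1134
ΣP(Q1 2012)Q(Q2 2012) = 3×122 + 3×46 + 1×114 + 7×44 = 366 + 138 + 114 + 308 = 926
P = 1134 / 926 × 100 = 122.4622
Fisher = √(L × P) = √(121.0970 × 122.4622) = 121.7777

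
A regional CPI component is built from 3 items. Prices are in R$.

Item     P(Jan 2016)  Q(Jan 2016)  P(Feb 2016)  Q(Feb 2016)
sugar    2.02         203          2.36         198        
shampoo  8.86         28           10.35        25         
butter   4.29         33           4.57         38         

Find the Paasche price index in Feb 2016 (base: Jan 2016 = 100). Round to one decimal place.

114.7

Paasche price index uses current-period quantities as weights.
ΣP(Feb 2016)·Q(Feb 2016) = 2.36×198 + 10.35×25 + 4.57×38 = 467.28 + 258.75 + 173.66 = 899.69
ΣP(Jan 2016)·Q(Feb 2016) = 2.02×198 + 8.86×25 + 4.29×38 = 399.96 + 221.5 + 163.02 = 784.48
Index = 899.69 / 784.48 × 100 = 114.6862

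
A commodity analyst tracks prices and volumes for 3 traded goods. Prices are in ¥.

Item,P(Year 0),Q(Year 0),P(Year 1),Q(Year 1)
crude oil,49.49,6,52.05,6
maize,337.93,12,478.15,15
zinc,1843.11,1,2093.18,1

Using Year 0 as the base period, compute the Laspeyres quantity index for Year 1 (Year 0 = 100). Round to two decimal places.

116.36

Laspeyres quantity index uses base-period prices as weights.
ΣP(Year 0)·Q(Year 1) = 49.49×6 + 337.93×15 + 1843.11×1 = 296.94 + 5068.95 + 1843.11 = 7209
ΣP(Year 0)·Q(Year 0) = 49.49×6 + 337.93×12 + 1843.11×1 = 296.94 + 4055.16 + 1843.11 = 6195.21
Index = 7209 / 6195.21 × 100 = 116.3641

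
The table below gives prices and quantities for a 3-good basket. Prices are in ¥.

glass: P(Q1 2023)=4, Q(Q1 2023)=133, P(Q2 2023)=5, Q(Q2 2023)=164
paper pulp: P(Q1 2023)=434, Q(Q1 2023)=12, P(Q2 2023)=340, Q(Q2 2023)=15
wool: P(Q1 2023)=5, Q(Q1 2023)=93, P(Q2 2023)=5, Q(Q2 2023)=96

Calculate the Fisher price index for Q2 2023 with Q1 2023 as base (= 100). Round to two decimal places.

83.83

Laspeyres component (base-period weights):
ΣP(Q2 2023)Q(Q1 2023) = 5×133 + 340×12 + 5×93 = 665 + 4080 + 465 = 5210
ΣP(Q1 2023)Q(Q1 2023) = 4×133 + 434×12 + 5×93 = 532 + 5208 + 465 = 6205
L = 5210 / 6205 × 100 = 83.9645
Paasche component (current-period weights):
ΣP(Q2 2023)Q(Q2 2023) = 5×164 + 340×15 + 5×96 = 820 + 5100 + 480 = 6400
ΣP(Q1 2023)Q(Q2 2023) = 4×164 + 434×15 + 5×96 = 656 + 6510 + 480 = 7646
P = 6400 / 7646 × 100 = 83.7039
Fisher = √(L × P) = √(83.9645 × 83.7039) = 83.8341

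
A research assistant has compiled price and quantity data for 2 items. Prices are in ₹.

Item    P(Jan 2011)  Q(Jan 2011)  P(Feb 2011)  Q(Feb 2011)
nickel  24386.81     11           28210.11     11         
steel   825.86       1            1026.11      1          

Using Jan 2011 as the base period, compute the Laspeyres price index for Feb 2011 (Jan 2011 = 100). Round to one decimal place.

Laspeyres price index uses base-period quantities as weights.
ΣP(Feb 2011)·Q(Jan 2011) = 28210.11×11 + 1026.11×1 = 310311.21 + 1026.11 = 311337.32
ΣP(Jan 2011)·Q(Jan 2011) = 24386.81×11 + 825.86×1 = 268254.91 + 825.86 = 269080.77
Index = 311337.32 / 269080.77 × 100 = 115.7040

115.7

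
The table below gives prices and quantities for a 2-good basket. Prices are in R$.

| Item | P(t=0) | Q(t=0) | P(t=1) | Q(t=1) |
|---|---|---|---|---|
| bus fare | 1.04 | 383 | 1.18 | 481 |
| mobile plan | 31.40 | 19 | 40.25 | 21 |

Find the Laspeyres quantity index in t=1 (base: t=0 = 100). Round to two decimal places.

116.56

Laspeyres quantity index uses base-period prices as weights.
ΣP(t=0)·Q(t=1) = 1.04×481 + 31.40×21 = 500.24 + 659.4 = 1159.64
ΣP(t=0)·Q(t=0) = 1.04×383 + 31.40×19 = 398.32 + 596.6 = 994.92
Index = 1159.64 / 994.92 × 100 = 116.5561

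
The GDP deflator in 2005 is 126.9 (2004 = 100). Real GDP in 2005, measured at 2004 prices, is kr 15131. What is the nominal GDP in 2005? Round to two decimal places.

19201.24

Nominal = Real × (Index/100) = 15131 × (126.9/100)
        = 15131 × 1.269 = 19201.2390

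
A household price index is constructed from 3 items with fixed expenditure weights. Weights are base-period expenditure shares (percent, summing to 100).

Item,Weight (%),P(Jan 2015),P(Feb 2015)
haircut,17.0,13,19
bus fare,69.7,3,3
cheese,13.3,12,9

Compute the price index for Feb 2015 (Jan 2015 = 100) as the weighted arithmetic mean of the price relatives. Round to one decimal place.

haircut: 17.0 × (19/13) = 17.0 × 1.461538 = 24.8462
bus fare: 69.7 × (3/3) = 69.7 × 1.000000 = 69.7000
cheese: 13.3 × (9/12) = 13.3 × 0.750000 = 9.9750
Index = Σ wᵢ·(p₁ᵢ/p₀ᵢ) = 24.8462 + 69.7000 + 9.9750 = 104.5212

104.5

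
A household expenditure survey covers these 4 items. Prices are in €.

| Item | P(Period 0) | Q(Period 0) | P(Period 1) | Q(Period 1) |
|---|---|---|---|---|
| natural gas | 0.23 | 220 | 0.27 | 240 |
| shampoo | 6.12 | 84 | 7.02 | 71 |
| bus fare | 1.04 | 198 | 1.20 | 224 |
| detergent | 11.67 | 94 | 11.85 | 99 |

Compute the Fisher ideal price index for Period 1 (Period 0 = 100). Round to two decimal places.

Laspeyres component (base-period weights):
ΣP(Period 1)Q(Period 0) = 0.27×220 + 7.02×84 + 1.20×198 + 11.85×94 = 59.4 + 589.68 + 237.6 + 1113.9 = 2000.58
ΣP(Period 0)Q(Period 0) = 0.23×220 + 6.12×84 + 1.04×198 + 11.67×94 = 50.6 + 514.08 + 205.92 + 1096.98 = 1867.58
L = 2000.58 / 1867.58 × 100 = 107.1215
Paasche component (current-period weights):
ΣP(Period 1)Q(Period 1) = 0.27×240 + 7.02×71 + 1.20×224 + 11.85×99 = 64.8 + 498.42 + 268.8 + 1173.15 = 2005.17
ΣP(Period 0)Q(Period 1) = 0.23×240 + 6.12×71 + 1.04×224 + 11.67×99 = 55.2 + 434.52 + 232.96 + 1155.33 = 1878.01
P = 2005.17 / 1878.01 × 100 = 106.7710
Fisher = √(L × P) = √(107.1215 × 106.7710) = 106.9461

106.95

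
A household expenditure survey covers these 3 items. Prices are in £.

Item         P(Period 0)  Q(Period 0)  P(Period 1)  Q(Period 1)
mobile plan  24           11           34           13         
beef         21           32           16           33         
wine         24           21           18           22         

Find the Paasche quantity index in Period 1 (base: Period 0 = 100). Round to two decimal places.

108.07

Paasche quantity index uses current-period prices as weights.
ΣP(Period 1)·Q(Period 1) = 34×13 + 16×33 + 18×22 = 442 + 528 + 396 = 1366
ΣP(Period 1)·Q(Period 0) = 34×11 + 16×32 + 18×21 = 374 + 512 + 378 = 1264
Index = 1366 / 1264 × 100 = 108.0696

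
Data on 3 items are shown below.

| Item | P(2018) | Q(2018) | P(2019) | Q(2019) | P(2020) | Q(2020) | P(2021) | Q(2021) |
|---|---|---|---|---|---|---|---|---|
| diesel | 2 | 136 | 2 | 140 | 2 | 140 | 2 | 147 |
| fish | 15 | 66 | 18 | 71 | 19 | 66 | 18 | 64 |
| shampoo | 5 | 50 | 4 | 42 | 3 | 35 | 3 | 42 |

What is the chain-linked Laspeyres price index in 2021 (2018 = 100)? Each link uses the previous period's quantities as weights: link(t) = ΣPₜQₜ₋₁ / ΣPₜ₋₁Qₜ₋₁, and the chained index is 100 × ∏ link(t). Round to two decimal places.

107.14

Link 2018→2019:
ΣP(2019)Q(2018) = 2×136 + 18×66 + 4×50 = 272 + 1188 + 200 = 1660
ΣP(2018)Q(2018) = 2×136 + 15×66 + 5×50 = 272 + 990 + 250 = 1512
link = 1660/1512 = 1.097884
Link 2019→2020:
ΣP(2020)Q(2019) = 2×140 + 19×71 + 3×42 = 280 + 1349 + 126 = 1755
ΣP(2019)Q(2019) = 2×140 + 18×71 + 4×42 = 280 + 1278 + 168 = 1726
link = 1755/1726 = 1.016802
Link 2020→2021:
ΣP(2021)Q(2020) = 2×140 + 18×66 + 3×35 = 280 + 1188 + 105 = 1573
ΣP(2020)Q(2020) = 2×140 + 19×66 + 3×35 = 280 + 1254 + 105 = 1639
link = 1573/1639 = 0.959732
Chained index = 100 × 1.097884 × 1.016802 × 0.959732 = 107.1377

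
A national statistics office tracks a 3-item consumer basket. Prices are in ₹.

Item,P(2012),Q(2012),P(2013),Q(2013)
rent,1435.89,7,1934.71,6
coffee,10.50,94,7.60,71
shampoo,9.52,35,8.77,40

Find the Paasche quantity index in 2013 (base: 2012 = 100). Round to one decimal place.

85.8

Paasche quantity index uses current-period prices as weights.
ΣP(2013)·Q(2013) = 1934.71×6 + 7.60×71 + 8.77×40 = 11608.26 + 539.6 + 350.8 = 12498.66
ΣP(2013)·Q(2012) = 1934.71×7 + 7.60×94 + 8.77×35 = 13542.97 + 714.4 + 306.95 = 14564.32
Index = 12498.66 / 14564.32 × 100 = 85.8170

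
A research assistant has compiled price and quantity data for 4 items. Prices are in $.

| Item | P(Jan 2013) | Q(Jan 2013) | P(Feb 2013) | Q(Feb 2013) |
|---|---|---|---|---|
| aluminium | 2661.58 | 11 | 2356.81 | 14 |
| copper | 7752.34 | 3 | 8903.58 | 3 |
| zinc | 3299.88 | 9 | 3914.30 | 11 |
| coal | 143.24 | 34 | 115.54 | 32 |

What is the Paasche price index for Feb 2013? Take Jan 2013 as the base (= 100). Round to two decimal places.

Paasche price index uses current-period quantities as weights.
ΣP(Feb 2013)·Q(Feb 2013) = 2356.81×14 + 8903.58×3 + 3914.30×11 + 115.54×32 = 32995.34 + 26710.74 + 43057.3 + 3697.28 = 106460.66
ΣP(Jan 2013)·Q(Feb 2013) = 2661.58×14 + 7752.34×3 + 3299.88×11 + 143.24×32 = 37262.12 + 23257.02 + 36298.68 + 4583.68 = 101401.5
Index = 106460.66 / 101401.5 × 100 = 104.9892

104.99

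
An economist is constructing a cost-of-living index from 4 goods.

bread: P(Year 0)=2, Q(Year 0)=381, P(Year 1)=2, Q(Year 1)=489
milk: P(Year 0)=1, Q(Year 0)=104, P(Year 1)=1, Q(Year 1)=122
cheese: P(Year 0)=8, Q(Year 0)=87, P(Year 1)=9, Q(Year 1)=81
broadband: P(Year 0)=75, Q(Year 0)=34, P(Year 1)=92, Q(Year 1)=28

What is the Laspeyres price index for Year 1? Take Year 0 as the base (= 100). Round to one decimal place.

116.2

Laspeyres price index uses base-period quantities as weights.
ΣP(Year 1)·Q(Year 0) = 2×381 + 1×104 + 9×87 + 92×34 = 762 + 104 + 783 + 3128 = 4777
ΣP(Year 0)·Q(Year 0) = 2×381 + 1×104 + 8×87 + 75×34 = 762 + 104 + 696 + 2550 = 4112
Index = 4777 / 4112 × 100 = 116.1722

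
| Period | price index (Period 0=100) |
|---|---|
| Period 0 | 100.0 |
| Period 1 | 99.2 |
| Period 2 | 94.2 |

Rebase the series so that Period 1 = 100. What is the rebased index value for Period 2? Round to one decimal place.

95.0

Rebased(Period 2) = 94.2 / 99.2 × 100 = 94.9597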